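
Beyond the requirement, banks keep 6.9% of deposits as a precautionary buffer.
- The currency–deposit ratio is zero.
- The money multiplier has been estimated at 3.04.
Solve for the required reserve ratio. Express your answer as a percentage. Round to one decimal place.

26.0%

Using m = 3.04. Since m = (1 + c)/(c + rr + e), the denominator satisfies c + rr + e = (1 + c)/m = (1 + 0) / 3.04 ≈ 0.328947.
With c = 0 and e = 0.069, the required reserve ratio is 0.328947 − 0 − 0.069 = 0.259947.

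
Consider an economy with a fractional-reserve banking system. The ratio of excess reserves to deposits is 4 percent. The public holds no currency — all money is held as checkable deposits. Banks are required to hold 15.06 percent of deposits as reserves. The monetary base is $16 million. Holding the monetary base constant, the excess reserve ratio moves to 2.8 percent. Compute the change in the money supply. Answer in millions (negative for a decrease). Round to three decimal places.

Initially m₁ = 1 / (0.1506 + 0.04) ≈ 5.246590, so M₁ = 5.246590 × 16 ≈ 83.9454 million.
After the change m₂ = 1 / (0.1506 + 0.028) ≈ 5.599104, so M₂ = 5.599104 × 16 ≈ 89.5857 million.
ΔM = M₂ − M₁ = 89.5857 − 83.9454 = 5.6403 million.

$5.640 million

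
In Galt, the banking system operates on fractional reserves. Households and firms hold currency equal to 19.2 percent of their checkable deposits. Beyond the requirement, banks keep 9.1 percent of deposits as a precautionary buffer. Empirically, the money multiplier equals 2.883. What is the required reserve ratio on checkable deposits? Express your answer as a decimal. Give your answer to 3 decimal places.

Using m = 2.883. Since m = (1 + c)/(c + rr + e), the denominator satisfies c + rr + e = (1 + c)/m = (1 + 0.192) / 2.883 ≈ 0.413458.
With c = 0.192 and e = 0.091, the required reserve ratio on checkable deposits is 0.413458 − 0.192 − 0.091 = 0.130458.

0.130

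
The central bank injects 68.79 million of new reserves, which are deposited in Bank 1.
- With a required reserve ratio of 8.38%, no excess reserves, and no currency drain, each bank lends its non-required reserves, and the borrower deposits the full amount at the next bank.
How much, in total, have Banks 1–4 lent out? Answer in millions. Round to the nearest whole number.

Bank i lends (1 − rr)^i of the original deposit: Bank 1 lends 68.79·0.9162 ≈ 63.0254, Bank 2 lends 68.79·0.9162² ≈ 57.7439, and so on.
Summing a geometric series: total = 68.79·[0.9162·(1 − 0.9162^4) / (1 − 0.9162)] ≈ 222.1457 million.

222 million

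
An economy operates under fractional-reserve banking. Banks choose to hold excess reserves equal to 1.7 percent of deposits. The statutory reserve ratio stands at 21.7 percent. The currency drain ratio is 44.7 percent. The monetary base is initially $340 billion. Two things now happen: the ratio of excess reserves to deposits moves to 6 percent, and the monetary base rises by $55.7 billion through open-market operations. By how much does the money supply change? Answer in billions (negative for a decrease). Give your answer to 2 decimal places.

Before: m₁ = (1 + 0.447) / (0.217 + 0.017 + 0.447) ≈ 2.124816, MB₁ = 340, so M₁ = 2.124816 × 340 ≈ 722.4374 billion.
After: m₂ = (1 + 0.447) / (0.217 + 0.06 + 0.447) ≈ 1.998619, MB₂ = 340 + 55.7 = 395.7, so M₂ = 1.998619 × 395.7 ≈ 790.8535 billion.
ΔM = M₂ − M₁ = 790.8535 − 722.4374 = 68.4161 billion.

$68.42 billion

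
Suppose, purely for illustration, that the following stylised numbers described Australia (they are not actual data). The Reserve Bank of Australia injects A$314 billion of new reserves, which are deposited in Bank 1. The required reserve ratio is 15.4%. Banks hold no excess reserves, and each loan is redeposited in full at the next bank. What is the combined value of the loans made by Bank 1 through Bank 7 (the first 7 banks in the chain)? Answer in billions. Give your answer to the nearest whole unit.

Bank i lends (1 − rr)^i of the original deposit: Bank 1 lends 314·0.8460 = 265.6440, Bank 2 lends 314·0.8460² ≈ 224.7348, and so on.
Summing a geometric series: total = 314·[0.8460·(1 − 0.8460^7) / (1 − 0.8460)] ≈ 1189.9388 billion.

A$1190 billion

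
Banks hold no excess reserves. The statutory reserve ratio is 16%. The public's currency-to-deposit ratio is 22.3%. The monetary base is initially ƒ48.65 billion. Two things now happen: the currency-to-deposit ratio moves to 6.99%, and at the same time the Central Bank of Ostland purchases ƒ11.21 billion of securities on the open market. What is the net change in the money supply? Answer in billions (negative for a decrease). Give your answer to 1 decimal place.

ƒ123.2 billion

Before: m₁ = (1 + 0.223) / (0.16 + 0.223) ≈ 3.1932, MB₁ = 48.65, so M₁ = 3.1932 × 48.65 ≈ 155.3492 billion.
After: m₂ = (1 + 0.0699) / (0.16 + 0.0699) ≈ 4.6538, MB₂ = 48.65 + 11.21 = 59.86, so M₂ = 4.6538 × 59.86 ≈ 278.5765 billion.
ΔM = M₂ − M₁ = 278.5765 − 155.3492 = 123.2273 billion.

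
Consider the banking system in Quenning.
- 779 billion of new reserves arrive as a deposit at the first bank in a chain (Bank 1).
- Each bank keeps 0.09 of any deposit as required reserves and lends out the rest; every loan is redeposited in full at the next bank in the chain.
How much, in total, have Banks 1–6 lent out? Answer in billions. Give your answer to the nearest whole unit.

3404 billion

Bank i lends (1 − rr)^i of the original deposit: Bank 1 lends 779·0.9100 = 708.8900, Bank 2 lends 779·0.9100² = 645.0899, and so on.
Summing a geometric series: total = 779·[0.9100·(1 − 0.9100^6) / (1 − 0.9100)] ≈ 3403.7018 billion.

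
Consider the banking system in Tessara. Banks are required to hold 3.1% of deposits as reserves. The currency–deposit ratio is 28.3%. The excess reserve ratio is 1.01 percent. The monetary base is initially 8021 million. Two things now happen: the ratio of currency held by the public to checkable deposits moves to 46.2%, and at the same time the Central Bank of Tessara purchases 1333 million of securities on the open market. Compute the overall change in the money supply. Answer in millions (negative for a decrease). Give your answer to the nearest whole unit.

Before: m₁ = (1 + 0.283) / (0.031 + 0.0101 + 0.283) ≈ 3.95865, MB₁ = 8021, so M₁ = 3.95865 × 8021 ≈ 31752.3317 million.
After: m₂ = (1 + 0.462) / (0.031 + 0.0101 + 0.462) ≈ 2.90598, MB₂ = 8021 + 1333 = 9354, so M₂ = 2.90598 × 9354 ≈ 27182.5369 million.
ΔM = M₂ − M₁ = 27182.5369 − 31752.3317 = -4569.7948 million.

-4570 million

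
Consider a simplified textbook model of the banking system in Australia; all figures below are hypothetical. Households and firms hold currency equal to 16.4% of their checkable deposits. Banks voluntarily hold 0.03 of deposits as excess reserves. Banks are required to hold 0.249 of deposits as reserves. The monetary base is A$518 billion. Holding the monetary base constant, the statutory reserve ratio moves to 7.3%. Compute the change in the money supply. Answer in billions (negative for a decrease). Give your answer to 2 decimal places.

A$897.18 billion

Initially m₁ = (1 + 0.164) / (0.249 + 0.03 + 0.164) ≈ 2.627540, so M₁ = 2.627540 × 518 ≈ 1361.0657 billion.
After the change m₂ = (1 + 0.164) / (0.073 + 0.03 + 0.164) ≈ 4.359551, so M₂ = 4.359551 × 518 ≈ 2258.2474 billion.
ΔM = M₂ − M₁ = 2258.2474 − 1361.0657 = 897.1817 billion.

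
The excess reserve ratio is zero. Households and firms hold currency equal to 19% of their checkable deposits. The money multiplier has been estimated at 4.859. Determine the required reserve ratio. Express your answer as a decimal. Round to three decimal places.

0.055

Using m = 4.859. Since m = (1 + c)/(c + rr + e), the denominator satisfies c + rr + e = (1 + c)/m = (1 + 0.19) / 4.859 ≈ 0.244906.
With c = 0.19 and e = 0, the required reserve ratio is 0.244906 − 0.19 − 0 = 0.054906.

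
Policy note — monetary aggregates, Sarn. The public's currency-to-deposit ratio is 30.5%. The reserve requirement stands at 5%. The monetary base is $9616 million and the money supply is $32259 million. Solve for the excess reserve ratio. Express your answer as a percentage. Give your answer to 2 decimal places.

3.40%

Using m = M/MB = 32259/9616 ≈ 3.354721. Since m = (1 + c)/(c + rr + e), the denominator satisfies c + rr + e = (1 + c)/m = (1 + 0.305) / 3.354721 ≈ 0.389004.
With c = 0.305 and rr = 0.05, the excess reserve ratio is 0.389004 − 0.305 − 0.05 = 0.034004.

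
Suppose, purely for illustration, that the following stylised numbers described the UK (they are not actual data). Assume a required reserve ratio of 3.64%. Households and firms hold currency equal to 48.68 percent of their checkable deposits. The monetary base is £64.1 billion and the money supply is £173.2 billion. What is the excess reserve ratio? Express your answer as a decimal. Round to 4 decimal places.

Using m = M/MB = 173.2/64.1 ≈ 2.702028. Since m = (1 + c)/(c + rr + e), the denominator satisfies c + rr + e = (1 + c)/m = (1 + 0.4868) / 2.702028 ≈ 0.550253.
With c = 0.4868 and rr = 0.0364, the excess reserve ratio is 0.550253 − 0.4868 − 0.0364 = 0.027053.

0.0271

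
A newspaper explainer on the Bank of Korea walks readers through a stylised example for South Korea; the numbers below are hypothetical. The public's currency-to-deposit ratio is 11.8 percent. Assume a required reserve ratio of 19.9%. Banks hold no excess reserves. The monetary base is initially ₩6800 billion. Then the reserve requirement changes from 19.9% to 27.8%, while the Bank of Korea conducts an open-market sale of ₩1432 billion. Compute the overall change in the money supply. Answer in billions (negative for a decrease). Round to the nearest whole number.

Before: m₁ = (1 + 0.118) / (0.199 + 0.118) ≈ 3.52681, MB₁ = 6800, so M₁ = 3.52681 × 6800 = 23982.308 billion.
After: m₂ = (1 + 0.118) / (0.278 + 0.118) ≈ 2.82323, MB₂ = 6800 − 1432 = 5368, so M₂ = 2.82323 × 5368 ≈ 15155.0986 billion.
ΔM = M₂ − M₁ = 15155.0986 − 23982.308 = -8827.2094 billion.

-8827 billion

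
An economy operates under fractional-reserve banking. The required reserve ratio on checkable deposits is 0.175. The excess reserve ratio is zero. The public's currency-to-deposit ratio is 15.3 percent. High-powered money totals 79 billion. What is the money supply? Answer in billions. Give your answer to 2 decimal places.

The money multiplier is m = (1 + c) / (rr + c) = (1 + 0.153) / (0.175 + 0.153) ≈ 3.51524.
So M = m × MB = 3.51524 × 79 ≈ 277.704 billion.

277.70 billion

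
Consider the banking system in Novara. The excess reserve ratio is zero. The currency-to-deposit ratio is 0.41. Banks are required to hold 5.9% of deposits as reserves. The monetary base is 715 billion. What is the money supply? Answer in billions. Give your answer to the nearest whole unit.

The money multiplier is m = (1 + c) / (rr + c) = (1 + 0.41) / (0.059 + 0.41) ≈ 3.0064.
So M = m × MB = 3.0064 × 715 = 2149.576 billion.

2150 billion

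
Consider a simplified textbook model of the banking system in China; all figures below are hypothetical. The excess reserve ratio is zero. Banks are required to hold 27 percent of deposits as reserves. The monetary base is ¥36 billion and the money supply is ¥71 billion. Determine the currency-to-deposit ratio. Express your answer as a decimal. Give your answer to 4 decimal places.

0.4809

Using m = M/MB = 71/36 ≈ 1.972222. From m = (1 + c)/(c + rr + e), rearranging gives 1 + c = m·(c + rr + e), so c·(1 − m) = m·(rr + e) − 1.
Hence c = [m·(rr + e) − 1]/(1 − m) = [1.972222 × (0.27 + 0) − 1] / (1 − 1.972222) ≈ 0.480857.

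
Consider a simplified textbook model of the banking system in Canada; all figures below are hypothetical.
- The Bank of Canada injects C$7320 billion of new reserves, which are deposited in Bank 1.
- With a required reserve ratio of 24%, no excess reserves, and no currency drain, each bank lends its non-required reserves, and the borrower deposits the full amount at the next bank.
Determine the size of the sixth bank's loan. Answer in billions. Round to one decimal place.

C$1410.6 billion

Each bank lends a fraction (1 − rr) = 0.7600 of the deposit it receives, so Bank 6 receives 7320·0.7600^5 and lends 7320·0.7600^6 ≈ 1410.5635 billion.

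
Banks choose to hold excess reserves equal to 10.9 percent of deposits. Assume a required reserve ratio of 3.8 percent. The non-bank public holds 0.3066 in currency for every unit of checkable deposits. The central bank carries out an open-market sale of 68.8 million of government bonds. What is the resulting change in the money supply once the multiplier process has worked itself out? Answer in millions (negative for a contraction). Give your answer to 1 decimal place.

-198.2 million

The money multiplier is m = (1 + c) / (rr + e + c) = (1 + 0.3066) / (0.038 + 0.109 + 0.3066) ≈ 2.8805.
The sale removes 68.8 million of base, so ΔM = m × ΔMB = 2.8805 × (−68.8) = -198.1784 million.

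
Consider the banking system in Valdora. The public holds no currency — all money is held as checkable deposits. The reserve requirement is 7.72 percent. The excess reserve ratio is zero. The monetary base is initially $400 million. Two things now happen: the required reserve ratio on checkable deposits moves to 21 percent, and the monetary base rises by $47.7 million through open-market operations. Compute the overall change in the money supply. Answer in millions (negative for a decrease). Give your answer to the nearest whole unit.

Before: m₁ = 1 / (0.0772) ≈ 12.9534, MB₁ = 400, so M₁ = 12.9534 × 400 = 5181.36 million.
After: m₂ = 1 / (0.21) ≈ 4.7619, MB₂ = 400 + 47.7 = 447.7, so M₂ = 4.7619 × 447.7 ≈ 2131.9026 million.
ΔM = M₂ − M₁ = 2131.9026 − 5181.36 = -3049.4574 million.

-3049 million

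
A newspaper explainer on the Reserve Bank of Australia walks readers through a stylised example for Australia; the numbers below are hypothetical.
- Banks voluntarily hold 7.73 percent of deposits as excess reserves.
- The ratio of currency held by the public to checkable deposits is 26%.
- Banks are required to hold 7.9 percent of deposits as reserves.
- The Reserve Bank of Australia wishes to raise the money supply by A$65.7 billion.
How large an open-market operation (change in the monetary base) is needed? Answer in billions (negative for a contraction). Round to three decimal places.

A$21.707 billion

The money multiplier is m = (1 + c) / (rr + e + c) = (1 + 0.26) / (0.079 + 0.0773 + 0.26) ≈ 3.026663.
ΔMB = ΔM / m = (+65.7) / 3.026663 ≈ 21.7071 billion.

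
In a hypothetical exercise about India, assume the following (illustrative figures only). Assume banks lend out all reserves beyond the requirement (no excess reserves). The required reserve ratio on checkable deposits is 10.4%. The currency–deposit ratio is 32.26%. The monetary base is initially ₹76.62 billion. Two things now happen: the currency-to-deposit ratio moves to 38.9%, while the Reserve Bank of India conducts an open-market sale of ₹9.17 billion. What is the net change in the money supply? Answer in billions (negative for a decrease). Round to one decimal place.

-47.5 billion

Before: m₁ = (1 + 0.3226) / (0.104 + 0.3226) ≈ 3.1003, MB₁ = 76.62, so M₁ = 3.1003 × 76.62 ≈ 237.545 billion.
After: m₂ = (1 + 0.389) / (0.104 + 0.389) ≈ 2.8174, MB₂ = 76.62 − 9.17 = 67.45, so M₂ = 2.8174 × 67.45 ≈ 190.0336 billion.
ΔM = M₂ − M₁ = 190.0336 − 237.545 = -47.5114 billion.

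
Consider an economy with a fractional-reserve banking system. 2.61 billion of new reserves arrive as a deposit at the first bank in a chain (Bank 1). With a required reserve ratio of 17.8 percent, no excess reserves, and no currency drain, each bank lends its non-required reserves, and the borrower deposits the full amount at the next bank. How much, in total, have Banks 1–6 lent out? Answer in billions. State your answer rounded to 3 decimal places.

Bank i lends (1 − rr)^i of the original deposit: Bank 1 lends 2.61·0.8220 ≈ 2.1454, Bank 2 lends 2.61·0.8220² ≈ 1.7635, and so on.
Summing a geometric series: total = 2.61·[0.8220·(1 − 0.8220^6) / (1 − 0.8220)] ≈ 8.3348 billion.

8.335 billion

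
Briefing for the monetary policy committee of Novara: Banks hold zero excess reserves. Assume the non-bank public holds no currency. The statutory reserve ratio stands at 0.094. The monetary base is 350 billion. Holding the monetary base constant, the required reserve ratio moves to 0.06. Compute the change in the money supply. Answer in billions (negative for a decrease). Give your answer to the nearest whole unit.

Initially m₁ = 1 / (0.094) ≈ 10.6383, so M₁ = 10.6383 × 350 = 3723.405 billion.
After the change m₂ = 1 / (0.06) ≈ 16.6667, so M₂ = 16.6667 × 350 = 5833.345 billion.
ΔM = M₂ − M₁ = 5833.345 − 3723.405 = 2109.94 billion.

2110 billion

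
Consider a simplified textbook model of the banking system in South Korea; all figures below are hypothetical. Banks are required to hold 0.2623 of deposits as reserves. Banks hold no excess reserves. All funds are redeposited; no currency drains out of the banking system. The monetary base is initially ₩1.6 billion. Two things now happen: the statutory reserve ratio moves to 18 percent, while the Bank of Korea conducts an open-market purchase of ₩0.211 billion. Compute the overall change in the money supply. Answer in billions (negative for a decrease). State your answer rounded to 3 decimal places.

Before: m₁ = 1 / (0.2623) ≈ 3.81243, MB₁ = 1.6, so M₁ = 3.81243 × 1.6 ≈ 6.0999 billion.
After: m₂ = 1 / (0.18) ≈ 5.55556, MB₂ = 1.6 + 0.211 = 1.811, so M₂ = 5.55556 × 1.811 ≈ 10.0611 billion.
ΔM = M₂ − M₁ = 10.0611 − 6.0999 = 3.9612 billion.

₩3.961 billion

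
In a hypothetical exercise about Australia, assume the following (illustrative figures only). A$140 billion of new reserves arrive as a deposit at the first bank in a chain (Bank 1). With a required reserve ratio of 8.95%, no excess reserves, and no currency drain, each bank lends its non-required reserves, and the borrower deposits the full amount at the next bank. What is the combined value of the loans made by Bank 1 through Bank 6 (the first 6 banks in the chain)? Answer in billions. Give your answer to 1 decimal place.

Bank i lends (1 − rr)^i of the original deposit: Bank 1 lends 140·0.9105 = 127.4700, Bank 2 lends 140·0.9105² ≈ 116.0614, and so on.
Summing a geometric series: total = 140·[0.9105·(1 − 0.9105^6) / (1 − 0.9105)] ≈ 612.7904 billion.

A$612.8 billion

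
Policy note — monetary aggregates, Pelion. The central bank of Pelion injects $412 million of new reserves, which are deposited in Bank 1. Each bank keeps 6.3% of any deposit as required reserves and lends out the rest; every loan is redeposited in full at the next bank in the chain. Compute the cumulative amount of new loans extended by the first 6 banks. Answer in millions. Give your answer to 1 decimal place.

Bank i lends (1 − rr)^i of the original deposit: Bank 1 lends 412·0.9370 = 386.0440, Bank 2 lends 412·0.9370² ≈ 361.7232, and so on.
Summing a geometric series: total = 412·[0.9370·(1 − 0.9370^6) / (1 − 0.9370)] ≈ 1980.6848 million.

$1980.7 million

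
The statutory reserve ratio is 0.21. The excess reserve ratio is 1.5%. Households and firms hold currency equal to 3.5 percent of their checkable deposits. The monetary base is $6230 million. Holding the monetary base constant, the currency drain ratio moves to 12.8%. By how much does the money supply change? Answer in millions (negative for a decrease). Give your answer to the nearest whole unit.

Initially m₁ = (1 + 0.035) / (0.21 + 0.015 + 0.035) ≈ 3.98077, so M₁ = 3.98077 × 6230 = 24800.1971 million.
After the change m₂ = (1 + 0.128) / (0.21 + 0.015 + 0.128) ≈ 3.19547, so M₂ = 3.19547 × 6230 = 19907.7781 million.
ΔM = M₂ − M₁ = 19907.7781 − 24800.1971 = -4892.419 million.

-4892 million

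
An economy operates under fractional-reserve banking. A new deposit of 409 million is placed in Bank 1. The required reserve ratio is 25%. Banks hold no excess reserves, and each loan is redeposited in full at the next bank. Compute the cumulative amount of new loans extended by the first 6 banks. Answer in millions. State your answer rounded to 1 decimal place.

Bank i lends (1 − rr)^i of the original deposit: Bank 1 lends 409·0.7500 = 306.7500, Bank 2 lends 409·0.7500² = 230.0625, and so on.
Summing a geometric series: total = 409·[0.7500·(1 − 0.7500^6) / (1 − 0.7500)] ≈ 1008.6204 million.

1008.6 million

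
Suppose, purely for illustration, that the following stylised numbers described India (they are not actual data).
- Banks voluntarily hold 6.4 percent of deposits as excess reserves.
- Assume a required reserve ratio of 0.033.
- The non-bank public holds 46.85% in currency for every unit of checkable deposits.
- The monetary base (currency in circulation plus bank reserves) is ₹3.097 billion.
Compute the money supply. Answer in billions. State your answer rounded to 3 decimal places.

The money multiplier is m = (1 + c) / (rr + e + c) = (1 + 0.4685) / (0.033 + 0.064 + 0.4685) ≈ 2.59682.
So M = m × MB = 2.59682 × 3.097 ≈ 8.0424 billion.

₹8.042 billion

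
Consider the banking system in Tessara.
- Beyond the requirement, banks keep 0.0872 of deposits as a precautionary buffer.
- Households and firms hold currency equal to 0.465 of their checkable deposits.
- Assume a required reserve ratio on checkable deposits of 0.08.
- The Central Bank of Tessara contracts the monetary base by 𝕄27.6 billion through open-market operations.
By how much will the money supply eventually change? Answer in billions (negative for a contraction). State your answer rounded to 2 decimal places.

-63.96 billion

The money multiplier is m = (1 + c) / (rr + e + c) = (1 + 0.465) / (0.08 + 0.0872 + 0.465) ≈ 2.31730.
The sale removes 27.6 billion of base, so ΔM = m × ΔMB = 2.31730 × (−27.6) ≈ -63.9575 billion.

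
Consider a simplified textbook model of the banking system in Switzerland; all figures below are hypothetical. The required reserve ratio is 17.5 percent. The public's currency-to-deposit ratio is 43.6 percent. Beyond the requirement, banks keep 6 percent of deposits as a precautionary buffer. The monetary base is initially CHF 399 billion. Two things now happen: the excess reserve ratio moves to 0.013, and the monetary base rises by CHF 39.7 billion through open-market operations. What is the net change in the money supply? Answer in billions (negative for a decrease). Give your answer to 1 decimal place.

Before: m₁ = (1 + 0.436) / (0.175 + 0.06 + 0.436) ≈ 2.14009, MB₁ = 399, so M₁ = 2.14009 × 399 ≈ 853.8959 billion.
After: m₂ = (1 + 0.436) / (0.175 + 0.013 + 0.436) ≈ 2.30128, MB₂ = 399 + 39.7 = 438.7, so M₂ = 2.30128 × 438.7 ≈ 1009.5715 billion.
ΔM = M₂ − M₁ = 1009.5715 − 853.8959 = 155.6756 billion.

CHF 155.7 billion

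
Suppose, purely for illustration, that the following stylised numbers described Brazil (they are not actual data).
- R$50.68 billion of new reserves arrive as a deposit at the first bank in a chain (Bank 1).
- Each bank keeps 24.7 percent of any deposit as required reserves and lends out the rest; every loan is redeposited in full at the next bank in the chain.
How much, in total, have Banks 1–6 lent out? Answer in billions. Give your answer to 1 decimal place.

Bank i lends (1 − rr)^i of the original deposit: Bank 1 lends 50.68·0.7530 ≈ 38.1620, Bank 2 lends 50.68·0.7530² ≈ 28.7360, and so on.
Summing a geometric series: total = 50.68·[0.7530·(1 − 0.7530^6) / (1 − 0.7530)] ≈ 126.3375 billion.

R$126.3 billion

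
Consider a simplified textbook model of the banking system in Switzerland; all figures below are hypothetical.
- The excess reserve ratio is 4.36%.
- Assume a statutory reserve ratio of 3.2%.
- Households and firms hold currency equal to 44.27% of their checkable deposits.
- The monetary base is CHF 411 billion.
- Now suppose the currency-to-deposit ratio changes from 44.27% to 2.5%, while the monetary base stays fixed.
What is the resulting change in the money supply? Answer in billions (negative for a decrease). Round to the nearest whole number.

CHF 3044 billion

Initially m₁ = (1 + 0.4427) / (0.032 + 0.0436 + 0.4427) ≈ 2.7835, so M₁ = 2.7835 × 411 = 1144.0185 billion.
After the change m₂ = (1 + 0.025) / (0.032 + 0.0436 + 0.025) ≈ 10.1889, so M₂ = 10.1889 × 411 = 4187.6379 billion.
ΔM = M₂ − M₁ = 4187.6379 − 1144.0185 = 3043.6194 billion.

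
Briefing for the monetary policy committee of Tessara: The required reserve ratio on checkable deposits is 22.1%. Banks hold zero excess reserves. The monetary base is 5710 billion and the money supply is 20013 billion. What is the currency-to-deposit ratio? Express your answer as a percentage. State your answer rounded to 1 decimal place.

9.0%

Using m = M/MB = 20013/5710 ≈ 3.504904. From m = (1 + c)/(c + rr + e), rearranging gives 1 + c = m·(c + rr + e), so c·(1 − m) = m·(rr + e) − 1.
Hence c = [m·(rr + e) − 1]/(1 − m) = [3.504904 × (0.221 + 0) − 1] / (1 − 3.504904) ≈ 0.089990.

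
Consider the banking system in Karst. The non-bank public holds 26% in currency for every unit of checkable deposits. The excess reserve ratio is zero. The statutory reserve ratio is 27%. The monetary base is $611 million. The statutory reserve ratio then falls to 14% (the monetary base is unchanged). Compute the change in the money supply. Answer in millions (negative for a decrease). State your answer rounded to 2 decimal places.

Initially m₁ = (1 + 0.26) / (0.27 + 0.26) ≈ 2.377358, so M₁ = 2.377358 × 611 ≈ 1452.5657 million.
After the change m₂ = (1 + 0.26) / (0.14 + 0.26) = 3.15, so M₂ = 3.15 × 611 = 1924.65 million.
ΔM = M₂ − M₁ = 1924.65 − 1452.5657 = 472.0843 million.

$472.08 million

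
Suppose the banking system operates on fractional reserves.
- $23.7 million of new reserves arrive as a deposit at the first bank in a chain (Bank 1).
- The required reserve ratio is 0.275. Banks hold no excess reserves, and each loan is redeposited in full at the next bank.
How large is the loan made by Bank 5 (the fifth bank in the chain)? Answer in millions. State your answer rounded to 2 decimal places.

Each bank lends a fraction (1 − rr) = 0.7250 of the deposit it receives, so Bank 5 receives 23.7·0.7250^4 and lends 23.7·0.7250^5 ≈ 4.7472 million.

$4.75 million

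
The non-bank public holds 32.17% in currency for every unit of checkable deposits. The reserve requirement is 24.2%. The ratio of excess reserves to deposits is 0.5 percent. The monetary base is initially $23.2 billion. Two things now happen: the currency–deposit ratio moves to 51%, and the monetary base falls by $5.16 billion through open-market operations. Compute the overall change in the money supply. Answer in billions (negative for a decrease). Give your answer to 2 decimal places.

Before: m₁ = (1 + 0.3217) / (0.242 + 0.005 + 0.3217) ≈ 2.32407, MB₁ = 23.2, so M₁ = 2.32407 × 23.2 ≈ 53.9184 billion.
After: m₂ = (1 + 0.51) / (0.242 + 0.005 + 0.51) ≈ 1.99472, MB₂ = 23.2 − 5.16 = 18.04, so M₂ = 1.99472 × 18.04 ≈ 35.9847 billion.
ΔM = M₂ − M₁ = 35.9847 − 53.9184 = -17.9337 billion.

-17.93 billion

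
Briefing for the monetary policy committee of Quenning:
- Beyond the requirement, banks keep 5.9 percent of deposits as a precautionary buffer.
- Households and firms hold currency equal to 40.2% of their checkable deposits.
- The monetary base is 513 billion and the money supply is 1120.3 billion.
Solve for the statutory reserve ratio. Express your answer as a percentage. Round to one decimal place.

Using m = M/MB = 1120.3/513 ≈ 2.183821. Since m = (1 + c)/(c + rr + e), the denominator satisfies c + rr + e = (1 + c)/m = (1 + 0.402) / 2.183821 ≈ 0.641994.
With c = 0.402 and e = 0.059, the statutory reserve ratio is 0.641994 − 0.402 − 0.059 = 0.180994.

18.1%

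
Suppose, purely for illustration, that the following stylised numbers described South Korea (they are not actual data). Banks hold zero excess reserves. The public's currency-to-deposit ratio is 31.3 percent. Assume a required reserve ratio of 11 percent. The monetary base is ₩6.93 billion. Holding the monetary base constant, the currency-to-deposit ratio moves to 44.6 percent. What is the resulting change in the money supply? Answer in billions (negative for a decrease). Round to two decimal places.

-3.49 billion

Initially m₁ = (1 + 0.313) / (0.11 + 0.313) ≈ 3.1040, so M₁ = 3.1040 × 6.93 ≈ 21.5107 billion.
After the change m₂ = (1 + 0.446) / (0.11 + 0.446) ≈ 2.6007, so M₂ = 2.6007 × 6.93 ≈ 18.0229 billion.
ΔM = M₂ − M₁ = 18.0229 − 21.5107 = -3.4878 billion.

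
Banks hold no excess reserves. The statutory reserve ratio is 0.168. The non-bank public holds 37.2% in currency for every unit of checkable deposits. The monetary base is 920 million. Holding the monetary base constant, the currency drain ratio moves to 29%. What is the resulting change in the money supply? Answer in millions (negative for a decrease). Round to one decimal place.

Initially m₁ = (1 + 0.372) / (0.168 + 0.372) ≈ 2.54074, so M₁ = 2.54074 × 920 = 2337.4808 million.
After the change m₂ = (1 + 0.29) / (0.168 + 0.29) ≈ 2.81659, so M₂ = 2.81659 × 920 = 2591.2628 million.
ΔM = M₂ − M₁ = 2591.2628 − 2337.4808 = 253.782 million.

253.8 million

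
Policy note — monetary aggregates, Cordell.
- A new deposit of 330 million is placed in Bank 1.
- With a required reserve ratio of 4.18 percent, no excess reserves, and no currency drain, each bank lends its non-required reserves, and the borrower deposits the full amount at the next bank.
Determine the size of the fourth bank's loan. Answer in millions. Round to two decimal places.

Each bank lends a fraction (1 − rr) = 0.9582 of the deposit it receives, so Bank 4 receives 330·0.9582^3 and lends 330·0.9582^4 ≈ 278.1881 million.

278.19 million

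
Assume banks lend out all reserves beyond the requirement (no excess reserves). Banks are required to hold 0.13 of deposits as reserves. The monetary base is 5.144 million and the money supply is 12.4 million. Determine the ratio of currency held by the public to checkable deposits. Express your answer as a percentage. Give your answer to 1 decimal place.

Using m = M/MB = 12.4/5.144 ≈ 2.410575. From m = (1 + c)/(c + rr + e), rearranging gives 1 + c = m·(c + rr + e), so c·(1 − m) = m·(rr + e) − 1.
Hence c = [m·(rr + e) − 1]/(1 − m) = [2.410575 × (0.13 + 0) − 1] / (1 − 2.410575) ≈ 0.486770.

48.7%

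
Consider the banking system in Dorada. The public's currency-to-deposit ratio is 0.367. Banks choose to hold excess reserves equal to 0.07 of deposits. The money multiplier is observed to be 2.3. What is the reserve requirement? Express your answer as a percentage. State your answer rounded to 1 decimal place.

15.7%

Using m = 2.3. Since m = (1 + c)/(c + rr + e), the denominator satisfies c + rr + e = (1 + c)/m = (1 + 0.367) / 2.3 ≈ 0.594348.
With c = 0.367 and e = 0.07, the reserve requirement is 0.594348 − 0.367 − 0.07 = 0.157348.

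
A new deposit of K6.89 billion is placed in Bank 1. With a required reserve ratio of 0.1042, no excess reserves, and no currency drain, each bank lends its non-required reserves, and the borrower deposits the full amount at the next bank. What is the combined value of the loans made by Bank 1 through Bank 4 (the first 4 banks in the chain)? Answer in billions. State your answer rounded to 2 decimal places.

K21.09 billion

Bank i lends (1 − rr)^i of the original deposit: Bank 1 lends 6.89·0.8958 ≈ 6.1721, Bank 2 lends 6.89·0.8958² ≈ 5.5289, and so on.
Summing a geometric series: total = 6.89·[0.8958·(1 − 0.8958^4) / (1 − 0.8958)] ≈ 21.0905 billion.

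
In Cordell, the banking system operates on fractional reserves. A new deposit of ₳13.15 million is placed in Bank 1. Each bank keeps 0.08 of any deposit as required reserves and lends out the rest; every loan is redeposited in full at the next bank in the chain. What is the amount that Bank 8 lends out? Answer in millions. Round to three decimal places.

₳6.749 million

Each bank lends a fraction (1 − rr) = 0.9200 of the deposit it receives, so Bank 8 receives 13.15·0.9200^7 and lends 13.15·0.9200^8 ≈ 6.7488 million.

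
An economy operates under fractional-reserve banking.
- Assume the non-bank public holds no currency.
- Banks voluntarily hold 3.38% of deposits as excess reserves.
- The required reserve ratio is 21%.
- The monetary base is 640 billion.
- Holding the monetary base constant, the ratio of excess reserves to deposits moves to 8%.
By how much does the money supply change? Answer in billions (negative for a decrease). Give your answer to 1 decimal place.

Initially m₁ = 1 / (0.21 + 0.0338) ≈ 4.10172, so M₁ = 4.10172 × 640 = 2625.1008 billion.
After the change m₂ = 1 / (0.21 + 0.08) ≈ 3.44828, so M₂ = 3.44828 × 640 = 2206.8992 billion.
ΔM = M₂ − M₁ = 2206.8992 − 2625.1008 = -418.2016 billion.

-418.2 billion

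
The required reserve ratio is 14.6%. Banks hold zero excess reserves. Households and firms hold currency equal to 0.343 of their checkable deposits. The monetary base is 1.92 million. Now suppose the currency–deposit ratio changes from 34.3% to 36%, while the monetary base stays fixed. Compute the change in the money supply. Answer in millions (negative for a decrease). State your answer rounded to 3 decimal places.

Initially m₁ = (1 + 0.343) / (0.146 + 0.343) ≈ 2.74642, so M₁ = 2.74642 × 1.92 ≈ 5.2731 million.
After the change m₂ = (1 + 0.36) / (0.146 + 0.36) ≈ 2.68775, so M₂ = 2.68775 × 1.92 ≈ 5.1605 million.
ΔM = M₂ − M₁ = 5.1605 − 5.2731 = -0.1126 million.

-0.113 million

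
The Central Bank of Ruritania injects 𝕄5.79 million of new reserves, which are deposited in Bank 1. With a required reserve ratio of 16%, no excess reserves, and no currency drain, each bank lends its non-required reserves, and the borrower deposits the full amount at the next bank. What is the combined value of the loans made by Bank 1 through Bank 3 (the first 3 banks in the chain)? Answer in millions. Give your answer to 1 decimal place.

𝕄12.4 million

Bank i lends (1 − rr)^i of the original deposit: Bank 1 lends 5.79·0.8400 = 4.8636, Bank 2 lends 5.79·0.8400² ≈ 4.0854, and so on.
Summing a geometric series: total = 5.79·[0.8400·(1 − 0.8400^3) / (1 − 0.8400)] ≈ 12.3808 million.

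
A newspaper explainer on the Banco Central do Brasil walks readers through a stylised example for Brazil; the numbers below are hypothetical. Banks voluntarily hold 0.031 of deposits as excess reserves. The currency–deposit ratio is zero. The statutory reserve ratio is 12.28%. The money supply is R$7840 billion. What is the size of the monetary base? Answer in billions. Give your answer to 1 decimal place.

R$1205.8 billion

The money multiplier is m = 1 / (rr + e) = 1 / (0.1228 + 0.031) ≈ 6.501951.
MB = M / m = 7840 / 6.501951 ≈ 1205.7919 billion.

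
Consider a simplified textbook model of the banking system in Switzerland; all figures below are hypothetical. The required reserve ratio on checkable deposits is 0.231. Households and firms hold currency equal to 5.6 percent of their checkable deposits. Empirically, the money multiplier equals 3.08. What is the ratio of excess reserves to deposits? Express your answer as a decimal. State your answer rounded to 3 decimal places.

0.056

Using m = 3.08. Since m = (1 + c)/(c + rr + e), the denominator satisfies c + rr + e = (1 + c)/m = (1 + 0.056) / 3.08 ≈ 0.342857.
With c = 0.056 and rr = 0.231, the ratio of excess reserves to deposits is 0.342857 − 0.056 − 0.231 = 0.055857.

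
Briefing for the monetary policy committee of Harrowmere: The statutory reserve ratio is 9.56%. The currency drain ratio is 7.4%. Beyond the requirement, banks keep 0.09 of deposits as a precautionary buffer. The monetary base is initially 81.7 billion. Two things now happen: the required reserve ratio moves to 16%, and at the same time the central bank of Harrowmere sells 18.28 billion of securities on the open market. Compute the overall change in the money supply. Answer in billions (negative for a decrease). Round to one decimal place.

-127.8 billion

Before: m₁ = (1 + 0.074) / (0.0956 + 0.09 + 0.074) ≈ 4.1371, MB₁ = 81.7, so M₁ = 4.1371 × 81.7 ≈ 338.0011 billion.
After: m₂ = (1 + 0.074) / (0.16 + 0.09 + 0.074) ≈ 3.3148, MB₂ = 81.7 − 18.28 = 63.42, so M₂ = 3.3148 × 63.42 ≈ 210.2246 billion.
ΔM = M₂ − M₁ = 210.2246 − 338.0011 = -127.7765 billion.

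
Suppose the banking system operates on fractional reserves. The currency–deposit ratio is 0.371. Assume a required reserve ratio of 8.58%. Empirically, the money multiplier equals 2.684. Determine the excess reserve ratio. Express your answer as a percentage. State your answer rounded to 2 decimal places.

Using m = 2.684. Since m = (1 + c)/(c + rr + e), the denominator satisfies c + rr + e = (1 + c)/m = (1 + 0.371) / 2.684 ≈ 0.510805.
With c = 0.371 and rr = 0.0858, the excess reserve ratio is 0.510805 − 0.371 − 0.0858 = 0.054005.

5.40%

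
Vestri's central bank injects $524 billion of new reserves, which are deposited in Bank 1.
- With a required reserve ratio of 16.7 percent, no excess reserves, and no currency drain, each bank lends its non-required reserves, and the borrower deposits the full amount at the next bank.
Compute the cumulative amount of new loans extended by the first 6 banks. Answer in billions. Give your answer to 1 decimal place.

$1740.5 billion

Bank i lends (1 − rr)^i of the original deposit: Bank 1 lends 524·0.8330 = 436.4920, Bank 2 lends 524·0.8330² ≈ 363.5978, and so on.
Summing a geometric series: total = 524·[0.8330·(1 − 0.8330^6) / (1 − 0.8330)] ≈ 1740.4922 billion.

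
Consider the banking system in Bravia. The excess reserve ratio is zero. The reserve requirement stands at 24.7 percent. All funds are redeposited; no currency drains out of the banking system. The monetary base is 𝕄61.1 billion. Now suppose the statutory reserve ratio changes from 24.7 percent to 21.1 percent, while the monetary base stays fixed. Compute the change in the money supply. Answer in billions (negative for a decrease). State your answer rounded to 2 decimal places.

Initially m₁ = 1 / (0.247) ≈ 4.04858, so M₁ = 4.04858 × 61.1 ≈ 247.3682 billion.
After the change m₂ = 1 / (0.211) ≈ 4.73934, so M₂ = 4.73934 × 61.1 ≈ 289.5737 billion.
ΔM = M₂ − M₁ = 289.5737 − 247.3682 = 42.2055 billion.

𝕄42.21 billion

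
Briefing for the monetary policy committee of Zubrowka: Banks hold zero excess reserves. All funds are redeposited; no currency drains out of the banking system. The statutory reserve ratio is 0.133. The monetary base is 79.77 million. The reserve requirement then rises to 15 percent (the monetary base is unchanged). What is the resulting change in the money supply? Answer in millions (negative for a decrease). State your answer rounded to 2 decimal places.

-67.97 million

Initially m₁ = 1 / (0.133) ≈ 7.51880, so M₁ = 7.51880 × 79.77 ≈ 599.7747 million.
After the change m₂ = 1 / (0.15) ≈ 6.66667, so M₂ = 6.66667 × 79.77 ≈ 531.8003 million.
ΔM = M₂ − M₁ = 531.8003 − 599.7747 = -67.9744 million.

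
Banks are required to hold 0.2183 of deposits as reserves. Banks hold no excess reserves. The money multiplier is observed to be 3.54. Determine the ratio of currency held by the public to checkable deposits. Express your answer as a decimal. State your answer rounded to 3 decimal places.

0.089

Using m = 3.54. From m = (1 + c)/(c + rr + e), rearranging gives 1 + c = m·(c + rr + e), so c·(1 − m) = m·(rr + e) − 1.
Hence c = [m·(rr + e) − 1]/(1 − m) = [3.54 × (0.2183 + 0) − 1] / (1 − 3.54) ≈ 0.089456.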